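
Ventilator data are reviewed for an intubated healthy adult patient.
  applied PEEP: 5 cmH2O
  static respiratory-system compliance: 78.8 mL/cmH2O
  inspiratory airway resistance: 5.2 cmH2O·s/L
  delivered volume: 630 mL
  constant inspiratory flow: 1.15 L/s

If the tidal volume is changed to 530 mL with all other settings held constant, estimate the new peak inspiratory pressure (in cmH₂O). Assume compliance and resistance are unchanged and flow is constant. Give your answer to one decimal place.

PIP = Vt/C + R·V̇ + PEEP (constant-flow equation of motion).
Only the elastic term changes: ΔPIP = ΔVt / C = (530 − 630) / 78.8 = -1.269 cmH2O.
Original PIP = 630/78.8 + 5.2×1.15 + 5 = 18.975 cmH2O; new PIP = 18.975 + (-1.269) = 17.706 cmH2O.

17.7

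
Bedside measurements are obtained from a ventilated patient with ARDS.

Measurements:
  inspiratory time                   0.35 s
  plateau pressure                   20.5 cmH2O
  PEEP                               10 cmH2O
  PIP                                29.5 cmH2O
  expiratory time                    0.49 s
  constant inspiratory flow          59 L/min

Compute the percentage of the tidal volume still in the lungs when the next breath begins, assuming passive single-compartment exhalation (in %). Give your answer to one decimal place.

Flow: 59 L/min ÷ 60 = 0.9833 L/s.
Vt = flow × Ti = 0.9833 L/s × 0.35 s × 1000 mL/L = 344.16 mL.
R = (PIP − Pplat)/V̇ = (29.5 − 20.5) / 0.9833 = 9.0/0.9833 = 9.153 cmH2O·s/L.
C = Vt/(Pplat − PEEP) = 344.16 / (20.5 − 10) = 344.16/10.5 = 32.777 mL/cmH2O.
τ = R × C = 9.153 × 0.03278 L/cmH2O = 0.3 s.
Fraction remaining at end-expiration = e^(−Te/τ) = e^(−0.49/0.3) = 0.1953 → 19.53%.

19.5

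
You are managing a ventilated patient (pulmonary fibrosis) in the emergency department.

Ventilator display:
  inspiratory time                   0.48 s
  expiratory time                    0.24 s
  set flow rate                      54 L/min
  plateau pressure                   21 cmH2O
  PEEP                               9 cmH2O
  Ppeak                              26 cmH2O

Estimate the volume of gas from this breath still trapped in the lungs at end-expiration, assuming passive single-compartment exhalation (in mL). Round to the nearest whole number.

Flow: 54 L/min ÷ 60 = 0.9 L/s.
Vt = flow × Ti = 0.9 L/s × 0.48 s × 1000 mL/L = 432.0 mL.
R = (PIP − Pplat)/V̇ = (26 − 21) / 0.9 = 5.0/0.9 = 5.556 cmH2O·s/L.
C = Vt/(Pplat − PEEP) = 432.0 / (21 − 9) = 432.0/12.0 = 36.0 mL/cmH2O.
τ = R × C = 5.556 × 0.036 L/cmH2O = 0.2 s.
Fraction remaining = e^(−Te/τ) = e^(−0.24/0.2) = 0.3012.
Trapped volume = 432.0 × 0.3012 = 130.12 mL.

130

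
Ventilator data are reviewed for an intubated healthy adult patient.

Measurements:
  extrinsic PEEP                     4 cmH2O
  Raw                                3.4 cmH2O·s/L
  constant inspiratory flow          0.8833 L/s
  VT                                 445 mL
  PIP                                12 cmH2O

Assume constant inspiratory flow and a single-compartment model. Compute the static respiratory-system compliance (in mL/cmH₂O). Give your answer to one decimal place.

Equation of motion (constant flow): PIP = Vt/C + R·V̇ + PEEP.
Vt/C = PIP − R·V̇ − PEEP = 12 − 3.4×0.8833 − 4 = 12 − 3.003 − 4 = 4.997 cmH2O.
C = Vt / 4.997 = 445 / 4.997 = 89.053 mL/cmH2O.

89.1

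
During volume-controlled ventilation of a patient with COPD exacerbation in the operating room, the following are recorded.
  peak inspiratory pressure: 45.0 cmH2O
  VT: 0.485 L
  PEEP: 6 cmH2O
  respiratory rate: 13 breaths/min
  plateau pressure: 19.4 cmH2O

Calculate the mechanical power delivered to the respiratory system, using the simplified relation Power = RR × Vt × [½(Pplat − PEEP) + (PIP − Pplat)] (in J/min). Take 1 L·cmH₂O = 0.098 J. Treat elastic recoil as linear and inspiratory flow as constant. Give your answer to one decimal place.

Per-breath work = Vt × [½(Pplat−PEEP) + (PIP−Pplat)] = 0.485 × [0.5×13.4 + 25.6] = 0.485 × 32.3 = 15.666 L·cmH2O.
Power = 13 × 15.666 = 203.66 L·cmH2O/min.
× 0.098 J/(L·cmH2O) → 19.959 J/min.

20.0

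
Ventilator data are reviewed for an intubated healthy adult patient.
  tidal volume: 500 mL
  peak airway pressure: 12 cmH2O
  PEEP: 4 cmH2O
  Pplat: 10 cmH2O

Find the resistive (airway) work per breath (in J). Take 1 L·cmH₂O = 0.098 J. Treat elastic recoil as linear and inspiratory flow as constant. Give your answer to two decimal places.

0.10

With constant inspiratory flow the resistive pressure is constant at PIP − Pplat = 12 − 10 = 2.0 cmH2O, so resistive work = 2.0 × 0.500 = 1.0 L·cmH2O.
× 0.098 J/(L·cmH2O) → 0.098 J.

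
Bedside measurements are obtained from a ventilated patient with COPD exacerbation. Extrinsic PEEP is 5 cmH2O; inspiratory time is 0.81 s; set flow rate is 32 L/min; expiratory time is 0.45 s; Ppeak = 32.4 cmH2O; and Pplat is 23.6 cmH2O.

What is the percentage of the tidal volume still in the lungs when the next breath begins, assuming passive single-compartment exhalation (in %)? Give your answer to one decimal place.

Flow: 32 L/min ÷ 60 = 0.5333 L/s.
Vt = flow × Ti = 0.5333 L/s × 0.81 s × 1000 mL/L = 431.97 mL.
R = (PIP − Pplat)/V̇ = (32.4 − 23.6) / 0.5333 = 8.8/0.5333 = 16.501 cmH2O·s/L.
C = Vt/(Pplat − PEEP) = 431.97 / (23.6 − 5) = 431.97/18.6 = 23.224 mL/cmH2O.
τ = R × C = 16.501 × 0.02322 L/cmH2O = 0.3832 s.
Fraction remaining at end-expiration = e^(−Te/τ) = e^(−0.45/0.3832) = 0.309 → 30.9%.

30.9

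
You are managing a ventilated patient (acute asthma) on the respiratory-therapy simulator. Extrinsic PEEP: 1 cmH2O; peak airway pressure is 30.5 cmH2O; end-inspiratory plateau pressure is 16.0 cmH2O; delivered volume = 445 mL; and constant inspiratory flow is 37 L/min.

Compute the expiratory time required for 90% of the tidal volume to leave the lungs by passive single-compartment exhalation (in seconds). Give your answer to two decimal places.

1.61

Flow: 37 L/min ÷ 60 = 0.6167 L/s.
R = (PIP − Pplat)/V̇ = (30.5 − 16.0) / 0.6167 = 14.5/0.6167 = 23.512 cmH2O·s/L.
C = Vt/(Pplat − PEEP) = 445.0 / (16.0 − 1) = 445.0/15.0 = 29.667 mL/cmH2O.
τ = R × C = 23.512 × 0.02967 L/cmH2O = 0.6976 s.
t = −τ·ln(1 − 0.90) = −0.6976·ln(0.1) = 1.606 s.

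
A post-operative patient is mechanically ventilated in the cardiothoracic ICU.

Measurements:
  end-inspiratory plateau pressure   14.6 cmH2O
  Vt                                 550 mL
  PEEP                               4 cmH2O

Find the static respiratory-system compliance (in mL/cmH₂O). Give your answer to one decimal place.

51.9

Cstat = Vt / (Pplat − PEEP) = 550 / (14.6 − 4) = 550 / 10.6 = 51.887 mL/cmH2O.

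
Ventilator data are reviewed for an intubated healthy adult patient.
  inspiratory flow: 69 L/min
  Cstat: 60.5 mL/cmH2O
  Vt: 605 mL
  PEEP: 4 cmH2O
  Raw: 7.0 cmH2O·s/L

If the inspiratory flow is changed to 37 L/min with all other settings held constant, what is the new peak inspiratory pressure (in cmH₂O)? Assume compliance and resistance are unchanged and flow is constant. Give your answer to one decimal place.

18.3

Flow: 69 L/min ÷ 60 = 1.15 L/s.
New flow: 37 L/min ÷ 60 = 0.6167 L/s.
PIP = Vt/C + R·V̇ + PEEP (constant-flow equation of motion).
Only the resistive term changes: ΔPIP = R × ΔV̇ = 7.0 × (0.6167 − 1.15) = 7.0 × -0.5333 = -3.733 cmH2O.
Original PIP = 605/60.5 + 7.0×1.15 + 4 = 22.05 cmH2O; new PIP = 22.05 + (-3.733) = 18.317 cmH2O.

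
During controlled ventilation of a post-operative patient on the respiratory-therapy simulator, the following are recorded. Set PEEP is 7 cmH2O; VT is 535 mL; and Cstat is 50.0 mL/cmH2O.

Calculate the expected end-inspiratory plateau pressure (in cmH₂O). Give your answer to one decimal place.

Pplat = PEEP + Vt / Cstat = 7 + 535 / 50.0 = 7 + 10.7 = 17.7 cmH2O.

17.7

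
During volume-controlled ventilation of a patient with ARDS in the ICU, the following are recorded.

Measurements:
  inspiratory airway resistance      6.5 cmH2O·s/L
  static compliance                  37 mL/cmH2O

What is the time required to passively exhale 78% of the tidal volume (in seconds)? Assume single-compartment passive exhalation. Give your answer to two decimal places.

τ = R × C = 6.5 × 37 mL/cmH2O = 6.5 × 0.037 L/cmH2O = 0.2405 s.
Exhaled fraction f = 1 − e^(−t/τ) → t = −τ·ln(1 − f) = −0.2405·ln(0.22) = 0.3641 s.

0.36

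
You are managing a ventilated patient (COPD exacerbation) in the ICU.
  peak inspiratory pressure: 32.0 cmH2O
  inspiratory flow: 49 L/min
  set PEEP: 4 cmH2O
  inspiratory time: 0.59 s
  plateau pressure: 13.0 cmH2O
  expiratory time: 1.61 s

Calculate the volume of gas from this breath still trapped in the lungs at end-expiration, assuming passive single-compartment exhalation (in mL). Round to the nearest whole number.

132

Flow: 49 L/min ÷ 60 = 0.8167 L/s.
Vt = flow × Ti = 0.8167 L/s × 0.59 s × 1000 mL/L = 481.85 mL.
R = (PIP − Pplat)/V̇ = (32.0 − 13.0) / 0.8167 = 19.0/0.8167 = 23.264 cmH2O·s/L.
C = Vt/(Pplat − PEEP) = 481.85 / (13.0 − 4) = 481.85/9.0 = 53.539 mL/cmH2O.
τ = R × C = 23.264 × 0.05354 L/cmH2O = 1.246 s.
Fraction remaining = e^(−Te/τ) = e^(−1.61/1.246) = 0.2747.
Trapped volume = 481.85 × 0.2747 = 132.36 mL.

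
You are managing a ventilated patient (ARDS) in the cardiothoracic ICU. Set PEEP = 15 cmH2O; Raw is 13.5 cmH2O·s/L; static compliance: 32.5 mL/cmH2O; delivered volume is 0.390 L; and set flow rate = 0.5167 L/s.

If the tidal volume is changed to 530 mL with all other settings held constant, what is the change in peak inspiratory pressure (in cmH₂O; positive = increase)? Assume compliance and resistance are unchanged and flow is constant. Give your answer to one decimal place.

4.3

PIP = Vt/C + R·V̇ + PEEP (constant-flow equation of motion).
Only the elastic term changes: ΔPIP = ΔVt / C = (530 − 390) / 32.5 = 4.308 cmH2O.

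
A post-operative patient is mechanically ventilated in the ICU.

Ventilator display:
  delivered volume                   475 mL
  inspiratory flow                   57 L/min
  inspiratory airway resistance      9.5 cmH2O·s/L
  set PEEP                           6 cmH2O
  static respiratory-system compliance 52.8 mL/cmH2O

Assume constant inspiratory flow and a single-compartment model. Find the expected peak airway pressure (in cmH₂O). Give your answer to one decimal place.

Flow: 57 L/min ÷ 60 = 0.95 L/s.
Equation of motion (constant flow): PIP = Vt/C + R·V̇ + PEEP.
PIP = 475/52.8 + 9.5×0.95 + 6 = 8.996 + 9.025 + 6 = 24.021 cmH2O.

24.0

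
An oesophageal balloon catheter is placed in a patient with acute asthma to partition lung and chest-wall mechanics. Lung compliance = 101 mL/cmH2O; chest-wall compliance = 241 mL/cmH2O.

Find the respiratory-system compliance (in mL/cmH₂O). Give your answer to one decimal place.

71.2

Lung and chest wall are elastances in series: 1/Crs = 1/CL + 1/Ccw.
1/Crs = 1/101 + 1/241 = 0.01405.
Crs = 71.174 mL/cmH2O.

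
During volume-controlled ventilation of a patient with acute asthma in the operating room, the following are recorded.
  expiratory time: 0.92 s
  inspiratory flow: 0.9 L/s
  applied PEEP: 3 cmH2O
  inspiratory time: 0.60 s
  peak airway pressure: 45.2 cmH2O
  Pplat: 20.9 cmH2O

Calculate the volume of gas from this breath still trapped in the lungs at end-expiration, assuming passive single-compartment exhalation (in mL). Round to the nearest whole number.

175

Vt = flow × Ti = 0.9 L/s × 0.60 s × 1000 mL/L = 540.0 mL.
R = (PIP − Pplat)/V̇ = (45.2 − 20.9) / 0.9 = 24.3/0.9 = 27.0 cmH2O·s/L.
C = Vt/(Pplat − PEEP) = 540.0 / (20.9 − 3) = 540.0/17.9 = 30.168 mL/cmH2O.
τ = R × C = 27.0 × 0.03017 L/cmH2O = 0.8146 s.
Fraction remaining = e^(−Te/τ) = e^(−0.92/0.8146) = 0.3232.
Trapped volume = 540.0 × 0.3232 = 174.53 mL.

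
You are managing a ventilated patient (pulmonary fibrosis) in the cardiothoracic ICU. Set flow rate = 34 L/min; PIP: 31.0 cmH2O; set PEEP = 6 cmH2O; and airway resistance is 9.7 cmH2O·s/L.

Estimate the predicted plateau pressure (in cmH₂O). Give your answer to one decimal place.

Flow: 34 L/min ÷ 60 = 0.5667 L/s.
Pplat = PIP − Raw × flow = 31.0 − 9.7 × 0.5667 = 31.0 − 5.497 = 25.503 cmH2O.

25.5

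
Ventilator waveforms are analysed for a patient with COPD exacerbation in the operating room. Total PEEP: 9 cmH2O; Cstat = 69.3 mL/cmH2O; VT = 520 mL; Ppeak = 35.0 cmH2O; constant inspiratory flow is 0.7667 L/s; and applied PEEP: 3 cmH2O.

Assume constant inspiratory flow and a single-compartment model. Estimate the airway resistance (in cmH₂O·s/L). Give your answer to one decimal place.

Total PEEP = 9 cmH2O (set 3 + intrinsic 6); this is the baseline alveolar pressure.
Equation of motion (constant flow): PIP = Vt/C + R·V̇ + PEEP.
R·V̇ = PIP − Vt/C − PEEP = 35.0 − 520/69.3 − 9 = 35.0 − 7.504 − 9 = 18.496 cmH2O.
R = 18.496 / 0.7667 = 24.124 cmH2O·s/L.

24.1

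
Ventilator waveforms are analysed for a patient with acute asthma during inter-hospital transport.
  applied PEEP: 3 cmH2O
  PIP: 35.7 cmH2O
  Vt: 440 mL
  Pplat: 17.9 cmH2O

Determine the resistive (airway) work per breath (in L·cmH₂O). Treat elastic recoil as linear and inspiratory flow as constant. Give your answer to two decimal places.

With constant inspiratory flow the resistive pressure is constant at PIP − Pplat = 35.7 − 17.9 = 17.8 cmH2O, so resistive work = 17.8 × 0.440 = 7.832 L·cmH2O.

7.83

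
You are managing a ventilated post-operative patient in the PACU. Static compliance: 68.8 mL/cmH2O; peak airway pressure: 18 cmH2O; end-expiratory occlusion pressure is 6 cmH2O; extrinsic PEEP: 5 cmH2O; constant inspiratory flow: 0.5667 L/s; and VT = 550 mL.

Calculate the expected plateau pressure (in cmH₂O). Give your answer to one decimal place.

14.0

End-expiratory occlusion gives total PEEP = 6 cmH2O (intrinsic PEEP = 6 − 5 = 1). Use total PEEP for the elastic gradient.
Pplat = PEEPtotal + Vt / Cstat = 6 + 550 / 68.8 = 6 + 7.994 = 13.994 cmH2O.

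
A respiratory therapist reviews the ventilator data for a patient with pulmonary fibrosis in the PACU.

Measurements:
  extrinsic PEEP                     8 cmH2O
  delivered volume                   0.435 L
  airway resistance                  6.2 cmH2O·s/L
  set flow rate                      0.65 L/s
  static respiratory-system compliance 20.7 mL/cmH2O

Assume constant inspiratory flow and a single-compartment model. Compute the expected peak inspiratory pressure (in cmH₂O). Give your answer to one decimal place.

Equation of motion (constant flow): PIP = Vt/C + R·V̇ + PEEP.
PIP = 435/20.7 + 6.2×0.65 + 8 = 21.014 + 4.03 + 8 = 33.044 cmH2O.

33.0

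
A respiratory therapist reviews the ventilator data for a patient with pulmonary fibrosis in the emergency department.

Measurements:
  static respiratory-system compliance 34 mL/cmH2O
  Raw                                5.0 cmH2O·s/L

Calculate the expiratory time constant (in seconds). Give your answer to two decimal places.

τ = R × C = 5.0 × 34 mL/cmH2O = 5.0 × 0.034 L/cmH2O = 0.17 s.

0.17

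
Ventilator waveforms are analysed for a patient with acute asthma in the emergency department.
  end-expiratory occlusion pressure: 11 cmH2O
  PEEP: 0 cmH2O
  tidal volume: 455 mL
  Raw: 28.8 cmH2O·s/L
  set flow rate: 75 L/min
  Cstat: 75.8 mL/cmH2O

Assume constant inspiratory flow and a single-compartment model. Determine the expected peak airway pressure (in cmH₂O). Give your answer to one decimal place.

Flow: 75 L/min ÷ 60 = 1.25 L/s.
Total PEEP = 11 cmH2O (set 0 + intrinsic 11); this is the baseline alveolar pressure.
Equation of motion (constant flow): PIP = Vt/C + R·V̇ + PEEP.
PIP = 455/75.8 + 28.8×1.25 + 11 = 6.003 + 36.0 + 11 = 53.003 cmH2O.

53.0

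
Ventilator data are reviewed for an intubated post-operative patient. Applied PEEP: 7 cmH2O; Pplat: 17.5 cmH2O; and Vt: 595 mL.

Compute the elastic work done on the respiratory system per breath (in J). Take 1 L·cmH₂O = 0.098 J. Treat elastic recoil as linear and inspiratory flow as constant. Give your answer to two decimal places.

Elastic work ≈ ½ × (Pplat − PEEP) × Vt = 0.5 × (17.5 − 7) × 0.595 L = 0.5 × 10.5 × 0.595 = 3.124 L·cmH2O.
× 0.098 J/(L·cmH2O) → 0.3062 J.

0.31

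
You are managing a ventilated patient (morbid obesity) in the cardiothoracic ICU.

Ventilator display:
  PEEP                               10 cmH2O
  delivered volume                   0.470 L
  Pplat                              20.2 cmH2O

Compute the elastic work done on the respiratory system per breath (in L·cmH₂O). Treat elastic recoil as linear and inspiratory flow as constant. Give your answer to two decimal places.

2.40

Elastic work ≈ ½ × (Pplat − PEEP) × Vt = 0.5 × (20.2 − 10) × 0.470 L = 0.5 × 10.2 × 0.470 = 2.397 L·cmH2O.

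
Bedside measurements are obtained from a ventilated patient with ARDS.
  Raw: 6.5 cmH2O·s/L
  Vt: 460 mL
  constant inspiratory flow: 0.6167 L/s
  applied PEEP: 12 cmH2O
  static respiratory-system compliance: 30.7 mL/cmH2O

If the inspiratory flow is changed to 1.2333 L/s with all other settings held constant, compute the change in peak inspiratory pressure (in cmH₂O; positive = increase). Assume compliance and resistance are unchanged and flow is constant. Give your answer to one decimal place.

PIP = Vt/C + R·V̇ + PEEP (constant-flow equation of motion).
Only the resistive term changes: ΔPIP = R × ΔV̇ = 6.5 × (1.2333 − 0.6167) = 6.5 × 0.6166 = 4.008 cmH2O.

4.0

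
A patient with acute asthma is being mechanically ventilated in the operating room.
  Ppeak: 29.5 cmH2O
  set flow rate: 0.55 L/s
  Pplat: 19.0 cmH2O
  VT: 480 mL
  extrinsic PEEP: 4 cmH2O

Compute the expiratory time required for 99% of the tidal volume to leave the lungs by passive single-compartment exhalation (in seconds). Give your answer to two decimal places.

2.81

R = (PIP − Pplat)/V̇ = (29.5 − 19.0) / 0.55 = 10.5/0.55 = 19.091 cmH2O·s/L.
C = Vt/(Pplat − PEEP) = 480.0 / (19.0 − 4) = 480.0/15.0 = 32.0 mL/cmH2O.
τ = R × C = 19.091 × 0.032 L/cmH2O = 0.6109 s.
t = −τ·ln(1 − 0.99) = −0.6109·ln(0.01) = 2.813 s.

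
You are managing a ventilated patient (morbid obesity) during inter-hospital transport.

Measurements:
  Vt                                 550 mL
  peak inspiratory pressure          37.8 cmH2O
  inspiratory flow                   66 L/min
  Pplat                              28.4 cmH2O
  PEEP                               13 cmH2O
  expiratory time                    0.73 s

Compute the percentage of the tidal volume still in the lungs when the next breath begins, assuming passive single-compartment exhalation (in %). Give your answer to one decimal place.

Flow: 66 L/min ÷ 60 = 1.1 L/s.
R = (PIP − Pplat)/V̇ = (37.8 − 28.4) / 1.1 = 9.4/1.1 = 8.545 cmH2O·s/L.
C = Vt/(Pplat − PEEP) = 550.0 / (28.4 − 13) = 550.0/15.4 = 35.714 mL/cmH2O.
τ = R × C = 8.545 × 0.03571 L/cmH2O = 0.3051 s.
Fraction remaining at end-expiration = e^(−Te/τ) = e^(−0.73/0.3051) = 0.09139 → 9.139%.

9.1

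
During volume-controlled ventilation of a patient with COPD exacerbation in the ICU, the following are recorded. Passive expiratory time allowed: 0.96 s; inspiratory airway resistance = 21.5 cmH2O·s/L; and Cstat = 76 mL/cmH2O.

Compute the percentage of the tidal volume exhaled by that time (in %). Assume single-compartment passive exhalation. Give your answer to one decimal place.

τ = R × C = 21.5 × 76 mL/cmH2O = 21.5 × 0.076 L/cmH2O = 1.634 s.
Passive exhalation: V(t)/V₀ = e^(−t/τ) = e^(−0.96/1.634) = 0.5557.
Fraction exhaled = 1 − 0.5557 = 0.4443 → 44.43%.

44.4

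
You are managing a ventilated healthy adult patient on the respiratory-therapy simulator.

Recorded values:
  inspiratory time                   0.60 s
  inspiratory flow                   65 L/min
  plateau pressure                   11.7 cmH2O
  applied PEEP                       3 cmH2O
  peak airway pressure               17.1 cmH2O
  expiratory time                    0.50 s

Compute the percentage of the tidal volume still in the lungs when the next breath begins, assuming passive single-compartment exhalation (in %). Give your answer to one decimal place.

Flow: 65 L/min ÷ 60 = 1.0833 L/s.
Vt = flow × Ti = 1.0833 L/s × 0.60 s × 1000 mL/L = 649.98 mL.
R = (PIP − Pplat)/V̇ = (17.1 − 11.7) / 1.0833 = 5.4/1.0833 = 4.985 cmH2O·s/L.
C = Vt/(Pplat − PEEP) = 649.98 / (11.7 − 3) = 649.98/8.7 = 74.71 mL/cmH2O.
τ = R × C = 4.985 × 0.07471 L/cmH2O = 0.3724 s.
Fraction remaining at end-expiration = e^(−Te/τ) = e^(−0.50/0.3724) = 0.2612 → 26.12%.

26.1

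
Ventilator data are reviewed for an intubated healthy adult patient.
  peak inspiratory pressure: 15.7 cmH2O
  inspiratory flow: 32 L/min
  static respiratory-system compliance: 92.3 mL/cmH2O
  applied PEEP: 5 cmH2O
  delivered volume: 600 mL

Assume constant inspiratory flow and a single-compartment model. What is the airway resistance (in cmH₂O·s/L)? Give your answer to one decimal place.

7.9

Flow: 32 L/min ÷ 60 = 0.5333 L/s.
Equation of motion (constant flow): PIP = Vt/C + R·V̇ + PEEP.
R·V̇ = PIP − Vt/C − PEEP = 15.7 − 600/92.3 − 5 = 15.7 − 6.501 − 5 = 4.199 cmH2O.
R = 4.199 / 0.5333 = 7.874 cmH2O·s/L.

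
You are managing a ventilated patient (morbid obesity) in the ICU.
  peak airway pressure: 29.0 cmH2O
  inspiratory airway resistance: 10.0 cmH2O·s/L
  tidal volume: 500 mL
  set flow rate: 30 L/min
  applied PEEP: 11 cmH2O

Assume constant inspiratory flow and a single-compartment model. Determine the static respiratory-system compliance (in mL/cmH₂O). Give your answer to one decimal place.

Flow: 30 L/min ÷ 60 = 0.5 L/s.
Equation of motion (constant flow): PIP = Vt/C + R·V̇ + PEEP.
Vt/C = PIP − R·V̇ − PEEP = 29.0 − 10.0×0.5 − 11 = 29.0 − 5.0 − 11 = 13.0 cmH2O.
C = Vt / 13.0 = 500 / 13.0 = 38.462 mL/cmH2O.

38.5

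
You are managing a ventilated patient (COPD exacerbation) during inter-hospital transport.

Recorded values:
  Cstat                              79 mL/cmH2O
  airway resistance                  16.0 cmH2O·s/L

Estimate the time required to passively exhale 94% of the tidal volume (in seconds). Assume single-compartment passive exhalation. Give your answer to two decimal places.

3.56

τ = R × C = 16.0 × 79 mL/cmH2O = 16.0 × 0.079 L/cmH2O = 1.264 s.
Exhaled fraction f = 1 − e^(−t/τ) → t = −τ·ln(1 − f) = −1.264·ln(0.06) = 3.556 s.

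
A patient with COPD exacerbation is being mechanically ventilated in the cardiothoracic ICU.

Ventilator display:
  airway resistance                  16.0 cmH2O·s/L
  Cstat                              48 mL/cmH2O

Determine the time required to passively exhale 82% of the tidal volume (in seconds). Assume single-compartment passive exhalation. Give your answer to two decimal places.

1.32

τ = R × C = 16.0 × 48 mL/cmH2O = 16.0 × 0.048 L/cmH2O = 0.768 s.
Exhaled fraction f = 1 − e^(−t/τ) → t = −τ·ln(1 − f) = −0.768·ln(0.18) = 1.317 s.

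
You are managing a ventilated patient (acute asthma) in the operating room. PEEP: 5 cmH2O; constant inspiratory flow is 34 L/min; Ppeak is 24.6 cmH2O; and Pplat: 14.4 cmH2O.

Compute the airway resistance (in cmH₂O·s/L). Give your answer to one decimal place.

Flow: 34 L/min ÷ 60 = 0.5667 L/s.
Raw = (PIP − Pplat) / flow = (24.6 − 14.4) / 0.5667 = 10.2 / 0.5667 = 17.999 cmH2O·s/L.

18.0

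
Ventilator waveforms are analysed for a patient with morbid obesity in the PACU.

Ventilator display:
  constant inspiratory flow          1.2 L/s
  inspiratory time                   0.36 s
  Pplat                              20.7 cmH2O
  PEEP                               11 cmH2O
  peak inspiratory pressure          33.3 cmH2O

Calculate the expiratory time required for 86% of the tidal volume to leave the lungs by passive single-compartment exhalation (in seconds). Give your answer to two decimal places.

Vt = flow × Ti = 1.2 L/s × 0.36 s × 1000 mL/L = 432.0 mL.
R = (PIP − Pplat)/V̇ = (33.3 − 20.7) / 1.2 = 12.6/1.2 = 10.5 cmH2O·s/L.
C = Vt/(Pplat − PEEP) = 432.0 / (20.7 − 11) = 432.0/9.7 = 44.536 mL/cmH2O.
τ = R × C = 10.5 × 0.04454 L/cmH2O = 0.4677 s.
t = −τ·ln(1 − 0.86) = −0.4677·ln(0.14) = 0.9196 s.

0.92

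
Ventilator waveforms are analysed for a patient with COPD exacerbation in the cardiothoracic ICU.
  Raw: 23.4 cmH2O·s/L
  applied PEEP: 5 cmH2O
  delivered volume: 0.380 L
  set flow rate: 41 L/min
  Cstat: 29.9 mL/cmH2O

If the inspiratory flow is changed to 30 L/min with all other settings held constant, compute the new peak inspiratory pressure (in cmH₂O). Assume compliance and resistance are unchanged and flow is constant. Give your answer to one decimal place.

Flow: 41 L/min ÷ 60 = 0.6833 L/s.
New flow: 30 L/min ÷ 60 = 0.5 L/s.
PIP = Vt/C + R·V̇ + PEEP (constant-flow equation of motion).
Only the resistive term changes: ΔPIP = R × ΔV̇ = 23.4 × (0.5 − 0.6833) = 23.4 × -0.1833 = -4.289 cmH2O.
Original PIP = 380/29.9 + 23.4×0.6833 + 5 = 33.698 cmH2O; new PIP = 33.698 + (-4.289) = 29.409 cmH2O.

29.4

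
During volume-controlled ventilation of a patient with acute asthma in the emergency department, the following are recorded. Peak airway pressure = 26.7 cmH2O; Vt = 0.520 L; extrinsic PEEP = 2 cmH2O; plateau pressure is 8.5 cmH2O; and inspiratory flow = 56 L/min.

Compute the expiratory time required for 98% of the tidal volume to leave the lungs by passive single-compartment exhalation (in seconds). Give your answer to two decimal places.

6.10

Flow: 56 L/min ÷ 60 = 0.9333 L/s.
R = (PIP − Pplat)/V̇ = (26.7 − 8.5) / 0.9333 = 18.2/0.9333 = 19.501 cmH2O·s/L.
C = Vt/(Pplat − PEEP) = 520.0 / (8.5 − 2) = 520.0/6.5 = 80.0 mL/cmH2O.
τ = R × C = 19.501 × 0.08 L/cmH2O = 1.56 s.
t = −τ·ln(1 − 0.98) = −1.56·ln(0.02) = 6.103 s.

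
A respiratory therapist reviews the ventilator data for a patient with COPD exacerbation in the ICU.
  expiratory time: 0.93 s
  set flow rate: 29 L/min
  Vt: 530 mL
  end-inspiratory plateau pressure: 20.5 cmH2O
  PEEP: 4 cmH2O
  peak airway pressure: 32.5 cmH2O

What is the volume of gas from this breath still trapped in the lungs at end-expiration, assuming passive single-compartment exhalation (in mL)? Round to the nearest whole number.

Flow: 29 L/min ÷ 60 = 0.4833 L/s.
R = (PIP − Pplat)/V̇ = (32.5 − 20.5) / 0.4833 = 12.0/0.4833 = 24.829 cmH2O·s/L.
C = Vt/(Pplat − PEEP) = 530.0 / (20.5 − 4) = 530.0/16.5 = 32.121 mL/cmH2O.
τ = R × C = 24.829 × 0.03212 L/cmH2O = 0.7975 s.
Fraction remaining = e^(−Te/τ) = e^(−0.93/0.7975) = 0.3116.
Trapped volume = 530.0 × 0.3116 = 165.15 mL.

165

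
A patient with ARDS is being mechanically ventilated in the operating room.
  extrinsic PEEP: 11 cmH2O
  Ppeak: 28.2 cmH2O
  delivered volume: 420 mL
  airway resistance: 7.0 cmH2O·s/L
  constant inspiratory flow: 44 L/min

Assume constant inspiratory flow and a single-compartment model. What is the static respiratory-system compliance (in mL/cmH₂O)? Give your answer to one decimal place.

Flow: 44 L/min ÷ 60 = 0.7333 L/s.
Equation of motion (constant flow): PIP = Vt/C + R·V̇ + PEEP.
Vt/C = PIP − R·V̇ − PEEP = 28.2 − 7.0×0.7333 − 11 = 28.2 − 5.133 − 11 = 12.067 cmH2O.
C = Vt / 12.067 = 420 / 12.067 = 34.806 mL/cmH2O.

34.8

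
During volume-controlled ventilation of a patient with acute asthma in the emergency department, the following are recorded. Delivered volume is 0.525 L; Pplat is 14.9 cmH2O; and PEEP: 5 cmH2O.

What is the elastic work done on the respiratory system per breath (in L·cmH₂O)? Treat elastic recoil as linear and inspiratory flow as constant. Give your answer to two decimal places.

2.60

Elastic work ≈ ½ × (Pplat − PEEP) × Vt = 0.5 × (14.9 − 5) × 0.525 L = 0.5 × 9.9 × 0.525 = 2.599 L·cmH2O.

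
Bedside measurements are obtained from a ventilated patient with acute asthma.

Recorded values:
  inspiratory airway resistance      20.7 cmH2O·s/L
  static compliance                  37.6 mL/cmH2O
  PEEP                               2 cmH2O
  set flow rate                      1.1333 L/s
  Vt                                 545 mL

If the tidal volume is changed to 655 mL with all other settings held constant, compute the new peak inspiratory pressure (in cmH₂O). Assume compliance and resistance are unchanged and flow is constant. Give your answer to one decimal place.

42.9

PIP = Vt/C + R·V̇ + PEEP (constant-flow equation of motion).
Only the elastic term changes: ΔPIP = ΔVt / C = (655 − 545) / 37.6 = 2.926 cmH2O.
Original PIP = 545/37.6 + 20.7×1.1333 + 2 = 39.954 cmH2O; new PIP = 39.954 + (2.926) = 42.88 cmH2O.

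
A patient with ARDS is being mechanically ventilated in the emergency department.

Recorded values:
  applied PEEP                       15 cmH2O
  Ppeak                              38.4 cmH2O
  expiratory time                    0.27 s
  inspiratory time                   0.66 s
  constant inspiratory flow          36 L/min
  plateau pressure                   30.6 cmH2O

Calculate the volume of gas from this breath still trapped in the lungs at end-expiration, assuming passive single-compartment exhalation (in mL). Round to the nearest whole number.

Flow: 36 L/min ÷ 60 = 0.6 L/s.
Vt = flow × Ti = 0.6 L/s × 0.66 s × 1000 mL/L = 396.0 mL.
R = (PIP − Pplat)/V̇ = (38.4 − 30.6) / 0.6 = 7.8/0.6 = 13.0 cmH2O·s/L.
C = Vt/(Pplat − PEEP) = 396.0 / (30.6 − 15) = 396.0/15.6 = 25.385 mL/cmH2O.
τ = R × C = 13.0 × 0.02539 L/cmH2O = 0.3301 s.
Fraction remaining = e^(−Te/τ) = e^(−0.27/0.3301) = 0.4413.
Trapped volume = 396.0 × 0.4413 = 174.75 mL.

175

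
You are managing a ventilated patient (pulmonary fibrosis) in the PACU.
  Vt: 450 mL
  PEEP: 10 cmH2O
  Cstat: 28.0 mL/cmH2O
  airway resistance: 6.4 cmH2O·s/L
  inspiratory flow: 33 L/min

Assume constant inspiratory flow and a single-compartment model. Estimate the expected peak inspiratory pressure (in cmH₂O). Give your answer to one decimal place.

Flow: 33 L/min ÷ 60 = 0.55 L/s.
Equation of motion (constant flow): PIP = Vt/C + R·V̇ + PEEP.
PIP = 450/28.0 + 6.4×0.55 + 10 = 16.071 + 3.52 + 10 = 29.591 cmH2O.

29.6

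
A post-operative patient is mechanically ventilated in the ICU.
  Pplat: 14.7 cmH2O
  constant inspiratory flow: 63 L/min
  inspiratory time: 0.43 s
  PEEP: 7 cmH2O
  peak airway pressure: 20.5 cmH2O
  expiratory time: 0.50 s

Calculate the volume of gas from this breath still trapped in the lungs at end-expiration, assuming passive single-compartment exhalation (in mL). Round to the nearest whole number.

Flow: 63 L/min ÷ 60 = 1.05 L/s.
Vt = flow × Ti = 1.05 L/s × 0.43 s × 1000 mL/L = 451.5 mL.
R = (PIP − Pplat)/V̇ = (20.5 − 14.7) / 1.05 = 5.8/1.05 = 5.524 cmH2O·s/L.
C = Vt/(Pplat − PEEP) = 451.5 / (14.7 − 7) = 451.5/7.7 = 58.636 mL/cmH2O.
τ = R × C = 5.524 × 0.05864 L/cmH2O = 0.3239 s.
Fraction remaining = e^(−Te/τ) = e^(−0.50/0.3239) = 0.2136.
Trapped volume = 451.5 × 0.2136 = 96.44 mL.

96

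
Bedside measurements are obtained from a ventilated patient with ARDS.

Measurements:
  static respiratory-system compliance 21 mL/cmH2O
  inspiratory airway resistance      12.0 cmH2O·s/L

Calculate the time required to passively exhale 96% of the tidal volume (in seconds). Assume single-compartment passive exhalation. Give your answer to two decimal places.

0.81

τ = R × C = 12.0 × 21 mL/cmH2O = 12.0 × 0.021 L/cmH2O = 0.252 s.
Exhaled fraction f = 1 − e^(−t/τ) → t = −τ·ln(1 − f) = −0.252·ln(0.04) = 0.8112 s.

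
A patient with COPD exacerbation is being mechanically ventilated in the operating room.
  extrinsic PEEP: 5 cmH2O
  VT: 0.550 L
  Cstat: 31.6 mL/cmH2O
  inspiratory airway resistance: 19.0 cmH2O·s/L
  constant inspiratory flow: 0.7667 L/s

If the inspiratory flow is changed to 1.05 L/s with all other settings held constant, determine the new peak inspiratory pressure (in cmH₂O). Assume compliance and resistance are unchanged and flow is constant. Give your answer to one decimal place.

PIP = Vt/C + R·V̇ + PEEP (constant-flow equation of motion).
Only the resistive term changes: ΔPIP = R × ΔV̇ = 19.0 × (1.05 − 0.7667) = 19.0 × 0.2833 = 5.383 cmH2O.
Original PIP = 550/31.6 + 19.0×0.7667 + 5 = 36.972 cmH2O; new PIP = 36.972 + (5.383) = 42.355 cmH2O.

42.4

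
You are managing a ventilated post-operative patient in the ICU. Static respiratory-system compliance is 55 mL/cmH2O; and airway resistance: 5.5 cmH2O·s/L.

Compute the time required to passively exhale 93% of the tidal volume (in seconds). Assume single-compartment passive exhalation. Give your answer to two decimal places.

0.80

τ = R × C = 5.5 × 55 mL/cmH2O = 5.5 × 0.055 L/cmH2O = 0.3025 s.
Exhaled fraction f = 1 − e^(−t/τ) → t = −τ·ln(1 − f) = −0.3025·ln(0.07) = 0.8044 s.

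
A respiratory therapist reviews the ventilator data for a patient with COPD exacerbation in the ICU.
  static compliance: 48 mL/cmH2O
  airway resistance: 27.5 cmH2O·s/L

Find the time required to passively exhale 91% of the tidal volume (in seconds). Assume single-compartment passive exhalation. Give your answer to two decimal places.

τ = R × C = 27.5 × 48 mL/cmH2O = 27.5 × 0.048 L/cmH2O = 1.32 s.
Exhaled fraction f = 1 − e^(−t/τ) → t = −τ·ln(1 − f) = −1.32·ln(0.09) = 3.178 s.

3.18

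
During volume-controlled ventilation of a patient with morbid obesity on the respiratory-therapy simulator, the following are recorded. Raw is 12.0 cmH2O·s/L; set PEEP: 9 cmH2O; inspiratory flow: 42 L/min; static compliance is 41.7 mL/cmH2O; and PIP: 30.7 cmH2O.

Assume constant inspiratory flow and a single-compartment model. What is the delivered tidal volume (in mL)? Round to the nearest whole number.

555

Flow: 42 L/min ÷ 60 = 0.7 L/s.
Equation of motion (constant flow): PIP = Vt/C + R·V̇ + PEEP.
Vt/C = PIP − R·V̇ − PEEP = 30.7 − 8.4 − 9 = 13.3 cmH2O.
Vt = C × 13.3 = 41.7 × 13.3 = 554.61 mL.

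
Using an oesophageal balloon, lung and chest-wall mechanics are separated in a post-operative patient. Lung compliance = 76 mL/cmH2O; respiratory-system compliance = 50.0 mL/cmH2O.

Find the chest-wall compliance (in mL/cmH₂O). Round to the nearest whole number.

1/Ccw = 1/Crs − 1/CL.
1/Ccw = 1/50.0 − 1/76 = 0.006842.
Ccw = 146.16 mL/cmH2O.

146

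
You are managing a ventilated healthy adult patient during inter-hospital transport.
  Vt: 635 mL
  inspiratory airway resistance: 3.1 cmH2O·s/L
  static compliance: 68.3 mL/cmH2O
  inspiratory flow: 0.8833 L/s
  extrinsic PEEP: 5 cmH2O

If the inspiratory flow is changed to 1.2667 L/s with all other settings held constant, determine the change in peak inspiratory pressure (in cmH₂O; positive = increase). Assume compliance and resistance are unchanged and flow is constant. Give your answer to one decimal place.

1.2

PIP = Vt/C + R·V̇ + PEEP (constant-flow equation of motion).
Only the resistive term changes: ΔPIP = R × ΔV̇ = 3.1 × (1.2667 − 0.8833) = 3.1 × 0.3834 = 1.189 cmH2O.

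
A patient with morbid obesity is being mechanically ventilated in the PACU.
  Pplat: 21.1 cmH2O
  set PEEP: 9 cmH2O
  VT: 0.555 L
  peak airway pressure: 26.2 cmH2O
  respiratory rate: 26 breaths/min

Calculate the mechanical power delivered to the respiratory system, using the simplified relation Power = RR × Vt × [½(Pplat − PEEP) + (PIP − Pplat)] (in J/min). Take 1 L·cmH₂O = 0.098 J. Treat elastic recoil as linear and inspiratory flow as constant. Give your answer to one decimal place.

15.8

Per-breath work = Vt × [½(Pplat−PEEP) + (PIP−Pplat)] = 0.555 × [0.5×12.1 + 5.1] = 0.555 × 11.15 = 6.188 L·cmH2O.
Power = 26 × 6.188 = 160.89 L·cmH2O/min.
× 0.098 J/(L·cmH2O) → 15.767 J/min.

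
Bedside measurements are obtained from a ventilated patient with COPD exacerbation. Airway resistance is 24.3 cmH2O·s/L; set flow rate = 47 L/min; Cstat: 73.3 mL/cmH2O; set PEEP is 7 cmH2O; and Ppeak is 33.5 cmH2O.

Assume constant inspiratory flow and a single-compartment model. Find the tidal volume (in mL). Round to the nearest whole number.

547

Flow: 47 L/min ÷ 60 = 0.7833 L/s.
Equation of motion (constant flow): PIP = Vt/C + R·V̇ + PEEP.
Vt/C = PIP − R·V̇ − PEEP = 33.5 − 19.034 − 7 = 7.466 cmH2O.
Vt = C × 7.466 = 73.3 × 7.466 = 547.26 mL.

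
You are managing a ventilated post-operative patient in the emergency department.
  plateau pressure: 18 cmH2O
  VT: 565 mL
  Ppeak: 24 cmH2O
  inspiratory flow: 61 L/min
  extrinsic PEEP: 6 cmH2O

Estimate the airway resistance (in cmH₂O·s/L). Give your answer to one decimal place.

Flow: 61 L/min ÷ 60 = 1.0167 L/s.
Raw = (PIP − Pplat) / flow = (24 − 18) / 1.0167 = 6.0 / 1.0167 = 5.901 cmH2O·s/L.

5.9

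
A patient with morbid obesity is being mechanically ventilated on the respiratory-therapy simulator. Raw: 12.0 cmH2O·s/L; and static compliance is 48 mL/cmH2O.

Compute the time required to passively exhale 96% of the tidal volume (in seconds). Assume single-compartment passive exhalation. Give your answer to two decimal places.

1.85

τ = R × C = 12.0 × 48 mL/cmH2O = 12.0 × 0.048 L/cmH2O = 0.576 s.
Exhaled fraction f = 1 − e^(−t/τ) → t = −τ·ln(1 − f) = −0.576·ln(0.04) = 1.854 s.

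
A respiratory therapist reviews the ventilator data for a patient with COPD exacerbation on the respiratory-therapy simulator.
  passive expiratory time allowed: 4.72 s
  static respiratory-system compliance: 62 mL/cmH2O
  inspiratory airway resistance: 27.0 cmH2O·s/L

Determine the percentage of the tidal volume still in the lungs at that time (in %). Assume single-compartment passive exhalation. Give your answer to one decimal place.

6.0

τ = R × C = 27.0 × 62 mL/cmH2O = 27.0 × 0.062 L/cmH2O = 1.674 s.
Passive exhalation: V(t)/V₀ = e^(−t/τ) = e^(−4.72/1.674) = 0.05963.
Fraction remaining = 0.05963 → 5.963%.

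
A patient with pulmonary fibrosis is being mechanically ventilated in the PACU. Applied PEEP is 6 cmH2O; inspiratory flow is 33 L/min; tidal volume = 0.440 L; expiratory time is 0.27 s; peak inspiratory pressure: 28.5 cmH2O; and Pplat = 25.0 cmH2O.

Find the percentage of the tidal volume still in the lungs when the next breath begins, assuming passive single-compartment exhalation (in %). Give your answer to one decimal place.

16.0

Flow: 33 L/min ÷ 60 = 0.55 L/s.
R = (PIP − Pplat)/V̇ = (28.5 − 25.0) / 0.55 = 3.5/0.55 = 6.364 cmH2O·s/L.
C = Vt/(Pplat − PEEP) = 440.0 / (25.0 − 6) = 440.0/19.0 = 23.158 mL/cmH2O.
τ = R × C = 6.364 × 0.02316 L/cmH2O = 0.1474 s.
Fraction remaining at end-expiration = e^(−Te/τ) = e^(−0.27/0.1474) = 0.1601 → 16.01%.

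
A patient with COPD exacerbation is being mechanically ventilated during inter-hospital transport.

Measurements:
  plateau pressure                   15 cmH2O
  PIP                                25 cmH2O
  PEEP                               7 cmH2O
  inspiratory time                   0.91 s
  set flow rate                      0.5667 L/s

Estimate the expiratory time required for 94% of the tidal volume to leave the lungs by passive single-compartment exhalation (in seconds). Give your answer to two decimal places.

3.20

Vt = flow × Ti = 0.5667 L/s × 0.91 s × 1000 mL/L = 515.7 mL.
R = (PIP − Pplat)/V̇ = (25 − 15) / 0.5667 = 10.0/0.5667 = 17.646 cmH2O·s/L.
C = Vt/(Pplat − PEEP) = 515.7 / (15 − 7) = 515.7/8.0 = 64.463 mL/cmH2O.
τ = R × C = 17.646 × 0.06446 L/cmH2O = 1.137 s.
t = −τ·ln(1 − 0.94) = −1.137·ln(0.06) = 3.199 s.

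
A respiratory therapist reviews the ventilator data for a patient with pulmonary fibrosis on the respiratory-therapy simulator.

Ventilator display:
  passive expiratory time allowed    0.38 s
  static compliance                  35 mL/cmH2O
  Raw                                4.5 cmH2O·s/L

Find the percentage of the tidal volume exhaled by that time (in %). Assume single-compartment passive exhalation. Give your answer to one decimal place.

91.0

τ = R × C = 4.5 × 35 mL/cmH2O = 4.5 × 0.035 L/cmH2O = 0.1575 s.
Passive exhalation: V(t)/V₀ = e^(−t/τ) = e^(−0.38/0.1575) = 0.08957.
Fraction exhaled = 1 − 0.08957 = 0.9104 → 91.04%.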